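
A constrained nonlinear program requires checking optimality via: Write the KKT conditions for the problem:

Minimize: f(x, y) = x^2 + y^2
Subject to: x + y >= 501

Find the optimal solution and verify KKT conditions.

KKT conditions for min x^2 + y^2 s.t. x + y >= 501:
Stationarity: 2x = mu, 2y = mu
So x = y = mu/2.
Complementary slackness: mu*(x + y - 501) = 0
Primal feasibility: x + y >= 501; dual feasibility: mu >= 0
If mu = 0 then x = y = 0, but 0 + 0 < 501 is infeasible, so the constraint is active.
Constraint active: x + y = 2*(mu/2) = 501 => mu = 501
x = y = 501/2, f = 251001/2
Verify: stationarity 2*(501/2) = 501 = mu; primal 501/2 + 501/2 = 501 >= 501; dual mu = 501 >= 0; complementary slackness 501*(501 - 501) = 0. All KKT conditions hold.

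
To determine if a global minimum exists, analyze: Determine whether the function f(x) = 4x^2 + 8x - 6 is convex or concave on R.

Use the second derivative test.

f(x) = 4x^2 + 8x - 6
f'(x) = 8x + 8
f''(x) = 8
Since f''(x) = 8 > 0 for all x, f is convex on R.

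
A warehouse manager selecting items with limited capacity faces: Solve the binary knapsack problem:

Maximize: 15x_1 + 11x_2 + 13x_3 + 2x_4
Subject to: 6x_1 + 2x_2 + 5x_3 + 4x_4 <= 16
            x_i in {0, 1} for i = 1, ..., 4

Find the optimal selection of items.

Items: item 1 (v=15, w=6), item 2 (v=11, w=2), item 3 (v=13, w=5), item 4 (v=2, w=4)
Capacity: 16
Checking all 16 subsets (w = total weight, v = total value):
  {}: w = 0, v = 0
  {1}: w = 6, v = 15
  {2}: w = 2, v = 11
  {3}: w = 5, v = 13
  {4}: w = 4, v = 2
  {1, 2}: w = 8, v = 26
  {1, 3}: w = 11, v = 28
  {1, 4}: w = 10, v = 17
  {2, 3}: w = 7, v = 24
  {2, 4}: w = 6, v = 13
  {3, 4}: w = 9, v = 15
  {1, 2, 3}: w = 13, v = 39
  {1, 2, 4}: w = 12, v = 28
  {1, 3, 4}: w = 15, v = 30
  {2, 3, 4}: w = 11, v = 26
  {1, 2, 3, 4}: w = 17 > 16, infeasible
Best feasible subset: items [1, 2, 3]
Total weight: 13 <= 16, total value: 39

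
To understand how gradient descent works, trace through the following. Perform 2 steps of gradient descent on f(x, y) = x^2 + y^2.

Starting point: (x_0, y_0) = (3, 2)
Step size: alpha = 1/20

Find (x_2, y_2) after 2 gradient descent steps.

f(x,y) = x^2 + y^2
grad_x = 2x + 0y, grad_y = 2y + 0x
Step 1: grad = (6, 4), (27/10, 9/5)
Step 2: grad = (27/5, 18/5), (243/100, 81/50)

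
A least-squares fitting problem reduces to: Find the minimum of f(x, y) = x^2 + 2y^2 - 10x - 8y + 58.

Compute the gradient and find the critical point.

f(x,y) = x^2 + 2y^2 - 10x - 8y + 58
df/dx = 2x + (-10) = 0  =>  x = 5
df/dy = 4y + (-8) = 0  =>  y = 2
f(5, 2) = 1*(5)^2 + 2*(2)^2 + -10*(5) + -8*(2) + 58 = 25
Hessian is diagonal with entries 2, 4 > 0, so this is a minimum.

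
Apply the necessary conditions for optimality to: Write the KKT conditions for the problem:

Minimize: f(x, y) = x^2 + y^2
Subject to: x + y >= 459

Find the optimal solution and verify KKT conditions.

KKT conditions for min x^2 + y^2 s.t. x + y >= 459:
Stationarity: 2x = mu, 2y = mu
So x = y = mu/2.
Complementary slackness: mu*(x + y - 459) = 0
Primal feasibility: x + y >= 459; dual feasibility: mu >= 0
If mu = 0 then x = y = 0, but 0 + 0 < 459 is infeasible, so the constraint is active.
Constraint active: x + y = 2*(mu/2) = 459 => mu = 459
x = y = 459/2, f = 210681/2
Verify: stationarity 2*(459/2) = 459 = mu; primal 459/2 + 459/2 = 459 >= 459; dual mu = 459 >= 0; complementary slackness 459*(459 - 459) = 0. All KKT conditions hold.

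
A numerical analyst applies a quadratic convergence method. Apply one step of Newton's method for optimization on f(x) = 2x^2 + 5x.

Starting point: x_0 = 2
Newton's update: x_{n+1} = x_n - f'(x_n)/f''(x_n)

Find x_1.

f(x) = 2x^2 + 5x
f'(x) = 4x + (5), f''(x) = 4
Newton step: x_1 = x_0 - f'(x_0)/f''(x_0)
f'(2) = 13
x_1 = 2 - 13/4 = -5/4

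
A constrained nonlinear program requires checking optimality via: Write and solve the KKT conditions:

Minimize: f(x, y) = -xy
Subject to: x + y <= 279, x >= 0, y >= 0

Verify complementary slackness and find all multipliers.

Problem: min -xy s.t. x + y <= 279 (multiplier lambda), x >= 0 (mu_x), y >= 0 (mu_y)
KKT stationarity: -y + lambda - mu_x = 0, -x + lambda - mu_y = 0, with lambda, mu_x, mu_y >= 0
Complementary slackness: lambda*(x + y - 279) = 0, mu_x*x = 0, mu_y*y = 0
If lambda = 0: y = -mu_x <= 0 and x = -mu_y <= 0 force x = y = 0 with f = 0; but x = y = 279/2 is feasible with f = -77841/4 < 0, so this is not the minimum. Hence lambda > 0 and x + y = 279.
Try x > 0, y > 0 (so mu_x = mu_y = 0): y = lambda, x = lambda => x = y = lambda
x + y = 279 => 2*lambda = 279 => lambda = 279/2
x* = y* = 279/2 > 0, consistent with mu_x = mu_y = 0.
(Any feasible point with x = 0 or y = 0 has f = 0 > -77841/4, so the minimum is not on those boundaries.)
min(-xy) = -77841/4 (i.e. max xy = 77841/4)
Multipliers: lambda = 279/2, mu_x = 0, mu_y = 0
Complementary slackness: lambda*(x + y - 279) = 279/2*(279/2 + 279/2 - 279) = 0, mu_x*x = 0*279/2 = 0, mu_y*y = 0*279/2 = 0. Satisfied.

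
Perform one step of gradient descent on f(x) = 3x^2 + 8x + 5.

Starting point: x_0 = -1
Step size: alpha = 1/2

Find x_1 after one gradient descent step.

f(x) = 3x^2 + 8x + 5
f'(x) = 6x + 8
f'(-1) = 6*-1 + (8) = 2
x_1 = x_0 - alpha * f'(x_0) = -1 - 1/2 * 2 = -2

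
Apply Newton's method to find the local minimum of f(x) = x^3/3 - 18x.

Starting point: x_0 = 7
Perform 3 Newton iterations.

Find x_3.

f(x) = x^3/3 - 18x
f'(x) = x^2 - 18, f''(x) = 2x
Newton update: x_{n+1} = x_n - (x_n^2 - 18)/(2*x_n)
Step 1: x_0 = 7, f'=31, f''=14, x_1 = 67/14
Step 2: x_1 = 67/14, f'=961/196, f''=67/7, x_2 = 8017/1876
Step 3: x_2 = 8017/1876, f'=923521/3519376, f''=8017/938, x_3 = 127621057/30079784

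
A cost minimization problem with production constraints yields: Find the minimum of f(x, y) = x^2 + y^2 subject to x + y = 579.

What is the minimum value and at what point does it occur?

Substitute y = 579 - x into f(x,y) = x^2 + y^2:
g(x) = x^2 + (579 - x)^2 = 2x^2 - 1158x + 335241
g'(x) = 4x - 1158 = 0  =>  x = 579/2
y = 579 - 579/2 = 579/2
Minimum value = (579/2)^2 + (579/2)^2 = 335241/2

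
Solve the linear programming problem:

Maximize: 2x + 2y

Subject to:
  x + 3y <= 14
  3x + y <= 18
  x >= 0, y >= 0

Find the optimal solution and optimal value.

Feasible vertices: (0, 0), (0, 14/3), (5, 3), (6, 0)
Objective 2x + 2y at each:
  (0, 0): 0
  (0, 14/3): 28/3
  (5, 3): 16
  (6, 0): 12
Maximum is 16 at (5, 3).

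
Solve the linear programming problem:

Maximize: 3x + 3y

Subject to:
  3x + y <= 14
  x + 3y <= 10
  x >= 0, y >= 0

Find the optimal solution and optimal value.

Feasible vertices: (0, 0), (0, 10/3), (4, 2), (14/3, 0)
Objective 3x + 3y at each:
  (0, 0): 0
  (0, 10/3): 10
  (4, 2): 18
  (14/3, 0): 14
Maximum is 18 at (4, 2).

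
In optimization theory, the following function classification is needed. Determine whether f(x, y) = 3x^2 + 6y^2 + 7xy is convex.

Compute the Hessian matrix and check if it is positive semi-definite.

f(x,y) = 3x^2 + 6y^2 + 7xy
Hessian H = [[6, 7], [7, 12]]
trace(H) = 18, det(H) = 23
Eigenvalues: (18 +/- sqrt(232)) / 2 = 16.62, 1.384
Since both eigenvalues > 0, f is convex.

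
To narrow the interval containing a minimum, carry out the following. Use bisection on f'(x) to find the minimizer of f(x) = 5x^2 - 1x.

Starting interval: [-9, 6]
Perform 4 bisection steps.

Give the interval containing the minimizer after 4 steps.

Finding critical point of f(x) = 5x^2 - 1x using bisection on f'(x) = 10x + -1.
f'(x) = 0 when x = 1/10.
Starting interval: [-9, 6]
Step 1: mid = -3/2, f'(mid) = -16, new interval = [-3/2, 6]
Step 2: mid = 9/4, f'(mid) = 43/2, new interval = [-3/2, 9/4]
Step 3: mid = 3/8, f'(mid) = 11/4, new interval = [-3/2, 3/8]
Step 4: mid = -9/16, f'(mid) = -53/8, new interval = [-9/16, 3/8]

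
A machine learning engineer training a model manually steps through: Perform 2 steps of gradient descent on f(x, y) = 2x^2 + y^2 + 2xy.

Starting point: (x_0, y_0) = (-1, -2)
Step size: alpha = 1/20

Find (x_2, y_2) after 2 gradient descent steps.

f(x,y) = 2x^2 + y^2 + 2xy
grad_x = 4x + 2y, grad_y = 2y + 2x
Step 1: grad = (-8, -6), (-3/5, -17/10)
Step 2: grad = (-29/5, -23/5), (-31/100, -147/100)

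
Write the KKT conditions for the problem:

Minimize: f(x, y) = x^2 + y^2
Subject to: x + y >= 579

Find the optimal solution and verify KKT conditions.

KKT conditions for min x^2 + y^2 s.t. x + y >= 579:
Stationarity: 2x = mu, 2y = mu
So x = y = mu/2.
Complementary slackness: mu*(x + y - 579) = 0
Primal feasibility: x + y >= 579; dual feasibility: mu >= 0
If mu = 0 then x = y = 0, but 0 + 0 < 579 is infeasible, so the constraint is active.
Constraint active: x + y = 2*(mu/2) = 579 => mu = 579
x = y = 579/2, f = 335241/2
Verify: stationarity 2*(579/2) = 579 = mu; primal 579/2 + 579/2 = 579 >= 579; dual mu = 579 >= 0; complementary slackness 579*(579 - 579) = 0. All KKT conditions hold.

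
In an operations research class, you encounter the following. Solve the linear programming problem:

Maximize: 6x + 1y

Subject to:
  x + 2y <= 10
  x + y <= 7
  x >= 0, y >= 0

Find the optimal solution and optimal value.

Feasible vertices: (0, 0), (0, 5), (4, 3), (7, 0)
Objective 6x + 1y at each:
  (0, 0): 0
  (0, 5): 5
  (4, 3): 27
  (7, 0): 42
Maximum is 42 at (7, 0).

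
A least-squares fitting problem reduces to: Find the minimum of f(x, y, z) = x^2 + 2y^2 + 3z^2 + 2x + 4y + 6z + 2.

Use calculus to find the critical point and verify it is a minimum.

f(x,y,z) = x^2 + 2y^2 + 3z^2 + 2x + 4y + 6z + 2
df/dx = 2x + (2) = 0 => x = -1
df/dy = 4y + (4) = 0 => y = -1
df/dz = 6z + (6) = 0 => z = -1
f(-1,-1,-1) = 1*(-1)^2 + 2*(-1)^2 + 3*(-1)^2 + 2*(-1) + 4*(-1) + 6*(-1) + 2 = -4
Hessian is diagonal with entries 2, 4, 6 > 0, confirmed minimum.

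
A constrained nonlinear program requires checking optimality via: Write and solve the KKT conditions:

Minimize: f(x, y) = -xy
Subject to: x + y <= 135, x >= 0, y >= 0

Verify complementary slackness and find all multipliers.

Problem: min -xy s.t. x + y <= 135 (multiplier lambda), x >= 0 (mu_x), y >= 0 (mu_y)
KKT stationarity: -y + lambda - mu_x = 0, -x + lambda - mu_y = 0, with lambda, mu_x, mu_y >= 0
Complementary slackness: lambda*(x + y - 135) = 0, mu_x*x = 0, mu_y*y = 0
If lambda = 0: y = -mu_x <= 0 and x = -mu_y <= 0 force x = y = 0 with f = 0; but x = y = 135/2 is feasible with f = -18225/4 < 0, so this is not the minimum. Hence lambda > 0 and x + y = 135.
Try x > 0, y > 0 (so mu_x = mu_y = 0): y = lambda, x = lambda => x = y = lambda
x + y = 135 => 2*lambda = 135 => lambda = 135/2
x* = y* = 135/2 > 0, consistent with mu_x = mu_y = 0.
(Any feasible point with x = 0 or y = 0 has f = 0 > -18225/4, so the minimum is not on those boundaries.)
min(-xy) = -18225/4 (i.e. max xy = 18225/4)
Multipliers: lambda = 135/2, mu_x = 0, mu_y = 0
Complementary slackness: lambda*(x + y - 135) = 135/2*(135/2 + 135/2 - 135) = 0, mu_x*x = 0*135/2 = 0, mu_y*y = 0*135/2 = 0. Satisfied.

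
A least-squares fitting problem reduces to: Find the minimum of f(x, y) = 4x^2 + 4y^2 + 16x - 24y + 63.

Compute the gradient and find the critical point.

f(x,y) = 4x^2 + 4y^2 + 16x - 24y + 63
df/dx = 8x + (16) = 0  =>  x = -2
df/dy = 8y + (-24) = 0  =>  y = 3
f(-2, 3) = 4*(-2)^2 + 4*(3)^2 + 16*(-2) + -24*(3) + 63 = 11
Hessian is diagonal with entries 8, 8 > 0, so this is a minimum.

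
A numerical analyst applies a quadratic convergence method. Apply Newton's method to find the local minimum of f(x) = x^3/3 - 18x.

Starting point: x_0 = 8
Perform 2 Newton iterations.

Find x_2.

f(x) = x^3/3 - 18x
f'(x) = x^2 - 18, f''(x) = 2x
Newton update: x_{n+1} = x_n - (x_n^2 - 18)/(2*x_n)
Step 1: x_0 = 8, f'=46, f''=16, x_1 = 41/8
Step 2: x_1 = 41/8, f'=529/64, f''=41/4, x_2 = 2833/656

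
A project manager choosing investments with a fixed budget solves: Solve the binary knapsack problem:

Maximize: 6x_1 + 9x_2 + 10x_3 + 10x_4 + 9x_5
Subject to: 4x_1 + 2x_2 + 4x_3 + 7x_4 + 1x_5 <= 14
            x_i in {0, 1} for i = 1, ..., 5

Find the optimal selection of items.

Items: item 1 (v=6, w=4), item 2 (v=9, w=2), item 3 (v=10, w=4), item 4 (v=10, w=7), item 5 (v=9, w=1)
Capacity: 14
Checking all 32 subsets (w = total weight, v = total value):
  {}: w = 0, v = 0
  {1}: w = 4, v = 6
  {2}: w = 2, v = 9
  {3}: w = 4, v = 10
  {4}: w = 7, v = 10
  {5}: w = 1, v = 9
  {1, 2}: w = 6, v = 15
  {1, 3}: w = 8, v = 16
  {1, 4}: w = 11, v = 16
  {1, 5}: w = 5, v = 15
  {2, 3}: w = 6, v = 19
  {2, 4}: w = 9, v = 19
  {2, 5}: w = 3, v = 18
  {3, 4}: w = 11, v = 20
  {3, 5}: w = 5, v = 19
  {4, 5}: w = 8, v = 19
  {1, 2, 3}: w = 10, v = 25
  {1, 2, 4}: w = 13, v = 25
  {1, 2, 5}: w = 7, v = 24
  {1, 3, 4}: w = 15 > 14, infeasible
  {1, 3, 5}: w = 9, v = 25
  {1, 4, 5}: w = 12, v = 25
  {2, 3, 4}: w = 13, v = 29
  {2, 3, 5}: w = 7, v = 28
  {2, 4, 5}: w = 10, v = 28
  {3, 4, 5}: w = 12, v = 29
  {1, 2, 3, 4}: w = 17 > 14, infeasible
  {1, 2, 3, 5}: w = 11, v = 34
  {1, 2, 4, 5}: w = 14, v = 34
  {1, 3, 4, 5}: w = 16 > 14, infeasible
  {2, 3, 4, 5}: w = 14, v = 38
  {1, 2, 3, 4, 5}: w = 18 > 14, infeasible
Best feasible subset: items [2, 3, 4, 5]
Total weight: 14 <= 14, total value: 38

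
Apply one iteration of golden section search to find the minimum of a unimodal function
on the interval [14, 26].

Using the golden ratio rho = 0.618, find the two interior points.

Golden section search on [14, 26].
Golden ratio rho = 0.618 (approx).
Interior points:
  x_1 = 14 + (1-0.618)*12 = 18.5840
  x_2 = 14 + 0.618*12 = 21.4160
Compare f(x_1) and f(x_2) to determine which subinterval to keep.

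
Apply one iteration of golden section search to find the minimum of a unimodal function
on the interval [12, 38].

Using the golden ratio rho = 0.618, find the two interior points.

Golden section search on [12, 38].
Golden ratio rho = 0.618 (approx).
Interior points:
  x_1 = 12 + (1-0.618)*26 = 21.9320
  x_2 = 12 + 0.618*26 = 28.0680
Compare f(x_1) and f(x_2) to determine which subinterval to keep.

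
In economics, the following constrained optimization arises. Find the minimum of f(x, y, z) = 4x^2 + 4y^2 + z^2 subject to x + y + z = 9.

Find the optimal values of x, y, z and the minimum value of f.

Using Lagrange multipliers on f = 4x^2 + 4y^2 + z^2 with constraint x + y + z = 9:
Conditions: 2*4*x = lambda, 2*4*y = lambda, 2*1*z = lambda
So x = lambda/8, y = lambda/8, z = lambda/2
Substituting into constraint: lambda * (3/4) = 9
lambda = 12
x = 3/2, y = 3/2, z = 6
Minimum value = 54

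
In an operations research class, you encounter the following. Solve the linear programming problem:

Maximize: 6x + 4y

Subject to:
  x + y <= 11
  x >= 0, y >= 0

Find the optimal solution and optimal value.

The feasible region has vertices at [(0, 0), (11, 0), (0, 11)].
Checking objective 6x + 4y at each vertex:
  (0, 0): 6*0 + 4*0 = 0
  (11, 0): 6*11 + 4*0 = 66
  (0, 11): 6*0 + 4*11 = 44
Maximum is 66 at (11, 0).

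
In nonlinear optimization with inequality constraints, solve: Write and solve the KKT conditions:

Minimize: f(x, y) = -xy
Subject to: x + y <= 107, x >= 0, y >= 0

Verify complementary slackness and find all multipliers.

Problem: min -xy s.t. x + y <= 107 (multiplier lambda), x >= 0 (mu_x), y >= 0 (mu_y)
KKT stationarity: -y + lambda - mu_x = 0, -x + lambda - mu_y = 0, with lambda, mu_x, mu_y >= 0
Complementary slackness: lambda*(x + y - 107) = 0, mu_x*x = 0, mu_y*y = 0
If lambda = 0: y = -mu_x <= 0 and x = -mu_y <= 0 force x = y = 0 with f = 0; but x = y = 107/2 is feasible with f = -11449/4 < 0, so this is not the minimum. Hence lambda > 0 and x + y = 107.
Try x > 0, y > 0 (so mu_x = mu_y = 0): y = lambda, x = lambda => x = y = lambda
x + y = 107 => 2*lambda = 107 => lambda = 107/2
x* = y* = 107/2 > 0, consistent with mu_x = mu_y = 0.
(Any feasible point with x = 0 or y = 0 has f = 0 > -11449/4, so the minimum is not on those boundaries.)
min(-xy) = -11449/4 (i.e. max xy = 11449/4)
Multipliers: lambda = 107/2, mu_x = 0, mu_y = 0
Complementary slackness: lambda*(x + y - 107) = 107/2*(107/2 + 107/2 - 107) = 0, mu_x*x = 0*107/2 = 0, mu_y*y = 0*107/2 = 0. Satisfied.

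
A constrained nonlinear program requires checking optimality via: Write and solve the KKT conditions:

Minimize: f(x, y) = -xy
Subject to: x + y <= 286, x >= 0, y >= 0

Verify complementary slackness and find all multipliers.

Problem: min -xy s.t. x + y <= 286 (multiplier lambda), x >= 0 (mu_x), y >= 0 (mu_y)
KKT stationarity: -y + lambda - mu_x = 0, -x + lambda - mu_y = 0, with lambda, mu_x, mu_y >= 0
Complementary slackness: lambda*(x + y - 286) = 0, mu_x*x = 0, mu_y*y = 0
If lambda = 0: y = -mu_x <= 0 and x = -mu_y <= 0 force x = y = 0 with f = 0; but x = y = 143 is feasible with f = -20449 < 0, so this is not the minimum. Hence lambda > 0 and x + y = 286.
Try x > 0, y > 0 (so mu_x = mu_y = 0): y = lambda, x = lambda => x = y = lambda
x + y = 286 => 2*lambda = 286 => lambda = 143
x* = y* = 143 > 0, consistent with mu_x = mu_y = 0.
(Any feasible point with x = 0 or y = 0 has f = 0 > -20449, so the minimum is not on those boundaries.)
min(-xy) = -20449 (i.e. max xy = 20449)
Multipliers: lambda = 143, mu_x = 0, mu_y = 0
Complementary slackness: lambda*(x + y - 286) = 143*(143 + 143 - 286) = 0, mu_x*x = 0*143 = 0, mu_y*y = 0*143 = 0. Satisfied.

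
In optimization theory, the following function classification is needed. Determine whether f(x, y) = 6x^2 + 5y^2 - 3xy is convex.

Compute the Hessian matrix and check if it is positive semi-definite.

f(x,y) = 6x^2 + 5y^2 - 3xy
Hessian H = [[12, -3], [-3, 10]]
trace(H) = 22, det(H) = 111
Eigenvalues: (22 +/- sqrt(40)) / 2 = 14.16, 7.838
Since both eigenvalues > 0, f is convex.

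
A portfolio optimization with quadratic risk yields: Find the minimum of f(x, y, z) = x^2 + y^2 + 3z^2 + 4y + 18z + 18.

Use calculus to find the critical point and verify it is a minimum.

f(x,y,z) = x^2 + y^2 + 3z^2 + 4y + 18z + 18
df/dx = 2x + (0) = 0 => x = 0
df/dy = 2y + (4) = 0 => y = -2
df/dz = 6z + (18) = 0 => z = -3
f(0,-2,-3) = 1*(0)^2 + 1*(-2)^2 + 3*(-3)^2 + 4*(-2) + 18*(-3) + 18 = -13
Hessian is diagonal with entries 2, 2, 6 > 0, confirmed minimum.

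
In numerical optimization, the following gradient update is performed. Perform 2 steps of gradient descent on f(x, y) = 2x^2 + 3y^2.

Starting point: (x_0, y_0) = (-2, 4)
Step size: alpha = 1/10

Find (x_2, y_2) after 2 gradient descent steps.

f(x,y) = 2x^2 + 3y^2
grad_x = 4x + 0y, grad_y = 6y + 0x
Step 1: grad = (-8, 24), (-6/5, 8/5)
Step 2: grad = (-24/5, 48/5), (-18/25, 16/25)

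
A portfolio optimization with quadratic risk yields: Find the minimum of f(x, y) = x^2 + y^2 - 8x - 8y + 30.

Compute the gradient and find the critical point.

f(x,y) = x^2 + y^2 - 8x - 8y + 30
df/dx = 2x + (-8) = 0  =>  x = 4
df/dy = 2y + (-8) = 0  =>  y = 4
f(4, 4) = 1*(4)^2 + 1*(4)^2 + -8*(4) + -8*(4) + 30 = -2
Hessian is diagonal with entries 2, 2 > 0, so this is a minimum.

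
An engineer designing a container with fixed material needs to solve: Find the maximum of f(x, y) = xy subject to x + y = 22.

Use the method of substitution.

Substitute y = 22 - x into f(x,y) = xy:
g(x) = x(22 - x) = 22x - x^2
g'(x) = 22 - 2x = 0  =>  x = 11
y = 22 - 11 = 11
Maximum value = 11 * 11 = 121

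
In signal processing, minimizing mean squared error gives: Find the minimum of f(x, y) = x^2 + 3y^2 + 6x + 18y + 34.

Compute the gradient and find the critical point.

f(x,y) = x^2 + 3y^2 + 6x + 18y + 34
df/dx = 2x + (6) = 0  =>  x = -3
df/dy = 6y + (18) = 0  =>  y = -3
f(-3, -3) = 1*(-3)^2 + 3*(-3)^2 + 6*(-3) + 18*(-3) + 34 = -2
Hessian is diagonal with entries 2, 6 > 0, so this is a minimum.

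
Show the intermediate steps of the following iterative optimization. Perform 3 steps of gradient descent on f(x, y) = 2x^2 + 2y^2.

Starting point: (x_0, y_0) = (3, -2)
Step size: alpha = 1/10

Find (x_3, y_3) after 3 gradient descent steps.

f(x,y) = 2x^2 + 2y^2
grad_x = 4x + 0y, grad_y = 4y + 0x
Step 1: grad = (12, -8), (9/5, -6/5)
Step 2: grad = (36/5, -24/5), (27/25, -18/25)
Step 3: grad = (108/25, -72/25), (81/125, -54/125)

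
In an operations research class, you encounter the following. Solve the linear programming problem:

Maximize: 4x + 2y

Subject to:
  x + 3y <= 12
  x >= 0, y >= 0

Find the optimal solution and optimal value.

The feasible region has vertices at [(0, 0), (12, 0), (0, 4)].
Checking objective 4x + 2y at each vertex:
  (0, 0): 4*0 + 2*0 = 0
  (12, 0): 4*12 + 2*0 = 48
  (0, 4): 4*0 + 2*4 = 8
Maximum is 48 at (12, 0).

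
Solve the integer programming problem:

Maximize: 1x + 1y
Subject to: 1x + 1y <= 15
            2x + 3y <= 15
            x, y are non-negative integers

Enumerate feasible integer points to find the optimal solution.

Constraint 1: 1x + 1y <= 15
Constraint 2: 2x + 3y <= 15
Feasible x range (need y >= 0): 0 <= x <= min(15/1, 15/2) => x in {0, ..., 7}.
Enumerate feasible integer points row by row (the coefficient of y is 1 > 0, so for each x the largest feasible y gives the best value):
  x = 0: y <= min((15 - 1*0)/1, (15 - 2*0)/3) => y in {0, ..., 5}; best 1*0 + 1*5 = 5
  x = 1: y <= min((15 - 1*1)/1, (15 - 2*1)/3) => y in {0, ..., 4}; best 1*1 + 1*4 = 5
  x = 2: y <= min((15 - 1*2)/1, (15 - 2*2)/3) => y in {0, ..., 3}; best 1*2 + 1*3 = 5
  x = 3: y <= min((15 - 1*3)/1, (15 - 2*3)/3) => y in {0, ..., 3}; best 1*3 + 1*3 = 6
  x = 4: y <= min((15 - 1*4)/1, (15 - 2*4)/3) => y in {0, ..., 2}; best 1*4 + 1*2 = 6
  x = 5: y <= min((15 - 1*5)/1, (15 - 2*5)/3) => y in {0, ..., 1}; best 1*5 + 1*1 = 6
  x = 6: y <= min((15 - 1*6)/1, (15 - 2*6)/3) => y in {0, ..., 1}; best 1*6 + 1*1 = 7
  x = 7: y <= min((15 - 1*7)/1, (15 - 2*7)/3) => y in {0}; best 1*7 + 1*0 = 7
The maximum 1x + 1y = 7 is achieved at x = 6, y = 1.
(The same value 7 is also attained at (7, 0).)
Check: 1*6 + 1*1 = 7 <= 15 and 2*6 + 3*1 = 15 <= 15.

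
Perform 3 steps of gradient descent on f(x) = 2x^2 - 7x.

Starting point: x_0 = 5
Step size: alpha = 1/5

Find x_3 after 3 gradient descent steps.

f(x) = 2x^2 - 7x, f'(x) = 4x + (-7)
Step 1: f'(5) = 13, x_1 = 5 - 1/5 * 13 = 12/5
Step 2: f'(12/5) = 13/5, x_2 = 12/5 - 1/5 * 13/5 = 47/25
Step 3: f'(47/25) = 13/25, x_3 = 47/25 - 1/5 * 13/25 = 222/125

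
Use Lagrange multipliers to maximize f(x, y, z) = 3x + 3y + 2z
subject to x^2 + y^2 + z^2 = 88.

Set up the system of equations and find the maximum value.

Lagrange conditions: 3 = 2*lambda*x, 3 = 2*lambda*y, 2 = 2*lambda*z
So x:3 = y:3 = z:2, i.e. x = 3t, y = 3t, z = 2t
Constraint: t^2*(3^2 + 3^2 + 2^2) = 88
  t^2 * 22 = 88  =>  t = sqrt(4)
Maximum = 3*3t + 3*3t + 2*2t = 22*sqrt(4) = 44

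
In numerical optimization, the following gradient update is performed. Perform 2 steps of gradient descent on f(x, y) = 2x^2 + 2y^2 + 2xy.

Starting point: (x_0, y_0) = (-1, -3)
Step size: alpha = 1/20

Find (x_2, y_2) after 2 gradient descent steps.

f(x,y) = 2x^2 + 2y^2 + 2xy
grad_x = 4x + 2y, grad_y = 4y + 2x
Step 1: grad = (-10, -14), (-1/2, -23/10)
Step 2: grad = (-33/5, -51/5), (-17/100, -179/100)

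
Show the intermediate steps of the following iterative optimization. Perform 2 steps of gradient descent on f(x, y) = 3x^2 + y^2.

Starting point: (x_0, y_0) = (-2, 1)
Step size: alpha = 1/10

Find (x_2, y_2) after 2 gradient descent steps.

f(x,y) = 3x^2 + y^2
grad_x = 6x + 0y, grad_y = 2y + 0x
Step 1: grad = (-12, 2), (-4/5, 4/5)
Step 2: grad = (-24/5, 8/5), (-8/25, 16/25)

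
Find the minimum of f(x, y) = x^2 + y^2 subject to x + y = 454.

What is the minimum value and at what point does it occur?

Substitute y = 454 - x into f(x,y) = x^2 + y^2:
g(x) = x^2 + (454 - x)^2 = 2x^2 - 908x + 206116
g'(x) = 4x - 908 = 0  =>  x = 227
y = 454 - 227 = 227
Minimum value = 227^2 + 227^2 = 103058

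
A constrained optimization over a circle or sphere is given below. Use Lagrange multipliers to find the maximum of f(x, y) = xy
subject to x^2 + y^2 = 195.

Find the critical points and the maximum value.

Lagrange conditions: y = 2*lambda*x and x = 2*lambda*y
If x = 0 then y = 0, violating the constraint, so x, y != 0.
Dividing: y/x = x/y => x^2 = y^2 => y = x or y = -x
Constraint: 2x^2 = 195 => x^2 = 195/2 => x = +/-sqrt(195/2)
Critical points: (sqrt(195/2), sqrt(195/2)), (-sqrt(195/2), -sqrt(195/2)), (sqrt(195/2), -sqrt(195/2)), (-sqrt(195/2), sqrt(195/2))
  y = x:  xy = x^2 = 195/2  at (sqrt(195/2), sqrt(195/2)) and (-sqrt(195/2), -sqrt(195/2))
  y = -x: xy = -x^2 = -195/2 at (sqrt(195/2), -sqrt(195/2)) and (-sqrt(195/2), sqrt(195/2))
Maximum xy = 195/2 at (sqrt(195/2), sqrt(195/2)) and (-sqrt(195/2), -sqrt(195/2))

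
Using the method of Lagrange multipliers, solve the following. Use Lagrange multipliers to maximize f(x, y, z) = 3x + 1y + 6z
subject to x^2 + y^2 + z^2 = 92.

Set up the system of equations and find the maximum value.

Lagrange conditions: 3 = 2*lambda*x, 1 = 2*lambda*y, 6 = 2*lambda*z
So x:3 = y:1 = z:6, i.e. x = 3t, y = 1t, z = 6t
Constraint: t^2*(3^2 + 1^2 + 6^2) = 92
  t^2 * 46 = 92  =>  t = sqrt(2)
Maximum = 3*3t + 1*1t + 6*6t = 46*sqrt(2) = sqrt(4232)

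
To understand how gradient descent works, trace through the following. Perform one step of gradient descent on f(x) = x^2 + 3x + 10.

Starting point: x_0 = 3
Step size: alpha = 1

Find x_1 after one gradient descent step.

f(x) = x^2 + 3x + 10
f'(x) = 2x + 3
f'(3) = 2*3 + (3) = 9
x_1 = x_0 - alpha * f'(x_0) = 3 - 1 * 9 = -6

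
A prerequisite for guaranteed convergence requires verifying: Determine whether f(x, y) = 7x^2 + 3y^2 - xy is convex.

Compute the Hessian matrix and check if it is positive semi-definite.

f(x,y) = 7x^2 + 3y^2 - xy
Hessian H = [[14, -1], [-1, 6]]
trace(H) = 20, det(H) = 83
Eigenvalues: (20 +/- sqrt(68)) / 2 = 14.12, 5.877
Since both eigenvalues > 0, f is convex.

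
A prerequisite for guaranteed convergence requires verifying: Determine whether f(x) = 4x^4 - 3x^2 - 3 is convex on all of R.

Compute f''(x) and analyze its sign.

f(x) = 4x^4 - 3x^2 - 3
f'(x) = 16x^3 + -6x
f''(x) = 48x^2 + -6
f''(0) = -6 < 0, so not convex near x = 0
Therefore, f is not globally convex on R.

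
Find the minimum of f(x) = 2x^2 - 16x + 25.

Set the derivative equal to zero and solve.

f(x) = 2x^2 - 16x + 25
f'(x) = 4x + (-16) = 0
x = 16/4 = 4
f(4) = -7
Since f''(x) = 4 > 0, this is a minimum.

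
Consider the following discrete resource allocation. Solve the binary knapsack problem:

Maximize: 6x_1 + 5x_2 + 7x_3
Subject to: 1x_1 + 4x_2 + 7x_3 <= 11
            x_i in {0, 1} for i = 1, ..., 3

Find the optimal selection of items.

Items: item 1 (v=6, w=1), item 2 (v=5, w=4), item 3 (v=7, w=7)
Capacity: 11
Checking all 8 subsets (w = total weight, v = total value):
  {}: w = 0, v = 0
  {1}: w = 1, v = 6
  {2}: w = 4, v = 5
  {3}: w = 7, v = 7
  {1, 2}: w = 5, v = 11
  {1, 3}: w = 8, v = 13
  {2, 3}: w = 11, v = 12
  {1, 2, 3}: w = 12 > 11, infeasible
Best feasible subset: items [1, 3]
Total weight: 8 <= 11, total value: 13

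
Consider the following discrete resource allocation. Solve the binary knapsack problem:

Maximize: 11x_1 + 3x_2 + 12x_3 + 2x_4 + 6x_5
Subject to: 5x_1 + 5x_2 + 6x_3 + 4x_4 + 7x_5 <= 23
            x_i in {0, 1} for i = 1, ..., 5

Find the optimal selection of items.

Items: item 1 (v=11, w=5), item 2 (v=3, w=5), item 3 (v=12, w=6), item 4 (v=2, w=4), item 5 (v=6, w=7)
Capacity: 23
Checking all 32 subsets (w = total weight, v = total value):
  {}: w = 0, v = 0
  {1}: w = 5, v = 11
  {2}: w = 5, v = 3
  {3}: w = 6, v = 12
  {4}: w = 4, v = 2
  {5}: w = 7, v = 6
  {1, 2}: w = 10, v = 14
  {1, 3}: w = 11, v = 23
  {1, 4}: w = 9, v = 13
  {1, 5}: w = 12, v = 17
  {2, 3}: w = 11, v = 15
  {2, 4}: w = 9, v = 5
  {2, 5}: w = 12, v = 9
  {3, 4}: w = 10, v = 14
  {3, 5}: w = 13, v = 18
  {4, 5}: w = 11, v = 8
  {1, 2, 3}: w = 16, v = 26
  {1, 2, 4}: w = 14, v = 16
  {1, 2, 5}: w = 17, v = 20
  {1, 3, 4}: w = 15, v = 25
  {1, 3, 5}: w = 18, v = 29
  {1, 4, 5}: w = 16, v = 19
  {2, 3, 4}: w = 15, v = 17
  {2, 3, 5}: w = 18, v = 21
  {2, 4, 5}: w = 16, v = 11
  {3, 4, 5}: w = 17, v = 20
  {1, 2, 3, 4}: w = 20, v = 28
  {1, 2, 3, 5}: w = 23, v = 32
  {1, 2, 4, 5}: w = 21, v = 22
  {1, 3, 4, 5}: w = 22, v = 31
  {2, 3, 4, 5}: w = 22, v = 23
  {1, 2, 3, 4, 5}: w = 27 > 23, infeasible
Best feasible subset: items [1, 2, 3, 5]
Total weight: 23 <= 23, total value: 32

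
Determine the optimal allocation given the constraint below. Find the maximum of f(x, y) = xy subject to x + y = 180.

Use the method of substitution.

Substitute y = 180 - x into f(x,y) = xy:
g(x) = x(180 - x) = 180x - x^2
g'(x) = 180 - 2x = 0  =>  x = 90
y = 180 - 90 = 90
Maximum value = 90 * 90 = 8100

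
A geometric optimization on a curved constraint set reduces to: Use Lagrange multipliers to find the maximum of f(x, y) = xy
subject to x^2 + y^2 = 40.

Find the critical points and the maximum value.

Lagrange conditions: y = 2*lambda*x and x = 2*lambda*y
If x = 0 then y = 0, violating the constraint, so x, y != 0.
Dividing: y/x = x/y => x^2 = y^2 => y = x or y = -x
Constraint: 2x^2 = 40 => x^2 = 20 => x = +/-sqrt(20)
Critical points: (sqrt(20), sqrt(20)), (-sqrt(20), -sqrt(20)), (sqrt(20), -sqrt(20)), (-sqrt(20), sqrt(20))
  y = x:  xy = x^2 = 20  at (sqrt(20), sqrt(20)) and (-sqrt(20), -sqrt(20))
  y = -x: xy = -x^2 = -20 at (sqrt(20), -sqrt(20)) and (-sqrt(20), sqrt(20))
Maximum xy = 20 at (sqrt(20), sqrt(20)) and (-sqrt(20), -sqrt(20))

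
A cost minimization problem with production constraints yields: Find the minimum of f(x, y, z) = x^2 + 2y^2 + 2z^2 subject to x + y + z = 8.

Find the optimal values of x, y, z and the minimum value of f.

Using Lagrange multipliers on f = x^2 + 2y^2 + 2z^2 with constraint x + y + z = 8:
Conditions: 2*1*x = lambda, 2*2*y = lambda, 2*2*z = lambda
So x = lambda/2, y = lambda/4, z = lambda/4
Substituting into constraint: lambda * (1) = 8
lambda = 8
x = 4, y = 2, z = 2
Minimum value = 32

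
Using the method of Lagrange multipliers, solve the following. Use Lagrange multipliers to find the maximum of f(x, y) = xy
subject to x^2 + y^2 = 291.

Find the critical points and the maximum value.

Lagrange conditions: y = 2*lambda*x and x = 2*lambda*y
If x = 0 then y = 0, violating the constraint, so x, y != 0.
Dividing: y/x = x/y => x^2 = y^2 => y = x or y = -x
Constraint: 2x^2 = 291 => x^2 = 291/2 => x = +/-sqrt(291/2)
Critical points: (sqrt(291/2), sqrt(291/2)), (-sqrt(291/2), -sqrt(291/2)), (sqrt(291/2), -sqrt(291/2)), (-sqrt(291/2), sqrt(291/2))
  y = x:  xy = x^2 = 291/2  at (sqrt(291/2), sqrt(291/2)) and (-sqrt(291/2), -sqrt(291/2))
  y = -x: xy = -x^2 = -291/2 at (sqrt(291/2), -sqrt(291/2)) and (-sqrt(291/2), sqrt(291/2))
Maximum xy = 291/2 at (sqrt(291/2), sqrt(291/2)) and (-sqrt(291/2), -sqrt(291/2))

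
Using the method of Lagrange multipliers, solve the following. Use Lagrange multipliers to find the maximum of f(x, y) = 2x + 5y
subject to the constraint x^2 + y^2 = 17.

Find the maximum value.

Set up Lagrange conditions: grad f = lambda * grad g
  2 = 2*lambda*x
  5 = 2*lambda*y
From these: x/y = 2/5, so x = 2t, y = 5t for some t.
Substitute into constraint: (2t)^2 + (5t)^2 = 17
  t^2 * 29 = 17
  t = sqrt(17/29)
Maximum = 2*x + 5*y = (2^2 + 5^2)*t = 29 * sqrt(17/29) = sqrt(493)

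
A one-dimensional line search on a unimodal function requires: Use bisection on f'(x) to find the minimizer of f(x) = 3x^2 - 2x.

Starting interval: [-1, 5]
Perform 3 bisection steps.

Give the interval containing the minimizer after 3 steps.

Finding critical point of f(x) = 3x^2 - 2x using bisection on f'(x) = 6x + -2.
f'(x) = 0 when x = 1/3.
Starting interval: [-1, 5]
Step 1: mid = 2, f'(mid) = 10, new interval = [-1, 2]
Step 2: mid = 1/2, f'(mid) = 1, new interval = [-1, 1/2]
Step 3: mid = -1/4, f'(mid) = -7/2, new interval = [-1/4, 1/2]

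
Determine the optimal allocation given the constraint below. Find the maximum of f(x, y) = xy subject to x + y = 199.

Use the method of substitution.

Substitute y = 199 - x into f(x,y) = xy:
g(x) = x(199 - x) = 199x - x^2
g'(x) = 199 - 2x = 0  =>  x = 199/2
y = 199 - 199/2 = 199/2
Maximum value = (199/2) * (199/2) = 39601/4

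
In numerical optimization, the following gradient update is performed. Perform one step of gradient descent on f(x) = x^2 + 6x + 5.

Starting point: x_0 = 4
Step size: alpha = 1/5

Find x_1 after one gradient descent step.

f(x) = x^2 + 6x + 5
f'(x) = 2x + 6
f'(4) = 2*4 + (6) = 14
x_1 = x_0 - alpha * f'(x_0) = 4 - 1/5 * 14 = 6/5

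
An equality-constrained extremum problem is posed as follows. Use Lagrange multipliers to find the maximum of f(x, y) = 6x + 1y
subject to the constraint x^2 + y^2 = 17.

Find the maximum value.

Set up Lagrange conditions: grad f = lambda * grad g
  6 = 2*lambda*x
  1 = 2*lambda*y
From these: x/y = 6/1, so x = 6t, y = 1t for some t.
Substitute into constraint: (6t)^2 + (1t)^2 = 17
  t^2 * 37 = 17
  t = sqrt(17/37)
Maximum = 6*x + 1*y = (6^2 + 1^2)*t = 37 * sqrt(17/37) = sqrt(629)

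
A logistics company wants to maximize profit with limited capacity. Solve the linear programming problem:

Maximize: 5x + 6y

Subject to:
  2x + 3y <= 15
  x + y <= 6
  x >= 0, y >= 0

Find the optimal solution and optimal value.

Feasible vertices: (0, 0), (0, 5), (3, 3), (6, 0)
Objective 5x + 6y at each:
  (0, 0): 0
  (0, 5): 30
  (3, 3): 33
  (6, 0): 30
Maximum is 33 at (3, 3).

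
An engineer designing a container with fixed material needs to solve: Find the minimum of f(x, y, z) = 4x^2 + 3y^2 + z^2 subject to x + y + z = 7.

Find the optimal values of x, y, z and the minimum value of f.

Using Lagrange multipliers on f = 4x^2 + 3y^2 + z^2 with constraint x + y + z = 7:
Conditions: 2*4*x = lambda, 2*3*y = lambda, 2*1*z = lambda
So x = lambda/8, y = lambda/6, z = lambda/2
Substituting into constraint: lambda * (19/24) = 7
lambda = 168/19
x = 21/19, y = 28/19, z = 84/19
Minimum value = 588/19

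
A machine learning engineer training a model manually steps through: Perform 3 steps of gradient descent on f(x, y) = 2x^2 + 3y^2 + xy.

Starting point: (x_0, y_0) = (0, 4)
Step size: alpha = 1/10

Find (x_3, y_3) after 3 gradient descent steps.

f(x,y) = 2x^2 + 3y^2 + xy
grad_x = 4x + 1y, grad_y = 6y + 1x
Step 1: grad = (4, 24), (-2/5, 8/5)
Step 2: grad = (0, 46/5), (-2/5, 17/25)
Step 3: grad = (-23/25, 92/25), (-77/250, 39/125)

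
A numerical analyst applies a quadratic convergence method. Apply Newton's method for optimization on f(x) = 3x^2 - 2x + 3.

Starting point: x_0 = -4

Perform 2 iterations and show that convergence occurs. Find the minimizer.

f(x) = 3x^2 - 2x + 3, f'(x) = 6x + (-2), f''(x) = 6
Step 1: f'(-4) = -26, x_1 = -4 - -26/6 = 1/3
Step 2: f'(1/3) = 0, x_2 = 1/3 (converged)
Newton's method converges in 1 step for quadratics.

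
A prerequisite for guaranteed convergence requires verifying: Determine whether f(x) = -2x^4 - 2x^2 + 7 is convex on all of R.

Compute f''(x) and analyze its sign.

f(x) = -2x^4 - 2x^2 + 7
f'(x) = -8x^3 + -4x
f''(x) = -24x^2 + -4
f''(x) = -24x^2 + -4 <= -4 < 0 for all x
Therefore, f is concave on R.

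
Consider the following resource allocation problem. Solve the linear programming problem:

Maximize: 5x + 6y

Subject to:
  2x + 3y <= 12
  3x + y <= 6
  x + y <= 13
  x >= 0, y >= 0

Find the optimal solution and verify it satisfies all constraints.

Feasible vertices: (0, 0), (0, 4), (6/7, 24/7), (2, 0)
Objective 5x + 6y at each vertex:
  (0, 0): 0
  (0, 4): 24
  (6/7, 24/7): 174/7
  (2, 0): 10
Maximum is 174/7 at (6/7, 24/7).
Verify constraints at (x, y) = (6/7, 24/7):
  2*(6/7) + 3*(24/7) = 12 <= 12 (active)
  3*(6/7) + 1*(24/7) = 6 <= 6 (active)
  1*(6/7) + 1*(24/7) = 30/7 <= 13
  x = 6/7 >= 0, y = 24/7 >= 0. All constraints satisfied.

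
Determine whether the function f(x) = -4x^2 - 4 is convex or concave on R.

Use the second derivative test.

f(x) = -4x^2 - 4
f'(x) = -8x + 0
f''(x) = -8
Since f''(x) = -8 < 0 for all x, f is concave on R.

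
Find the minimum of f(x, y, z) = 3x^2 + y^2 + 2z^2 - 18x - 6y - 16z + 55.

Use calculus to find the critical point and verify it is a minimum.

f(x,y,z) = 3x^2 + y^2 + 2z^2 - 18x - 6y - 16z + 55
df/dx = 6x + (-18) = 0 => x = 3
df/dy = 2y + (-6) = 0 => y = 3
df/dz = 4z + (-16) = 0 => z = 4
f(3,3,4) = 3*(3)^2 + 1*(3)^2 + 2*(4)^2 + -18*(3) + -6*(3) + -16*(4) + 55 = -13
Hessian is diagonal with entries 6, 2, 4 > 0, confirmed minimum.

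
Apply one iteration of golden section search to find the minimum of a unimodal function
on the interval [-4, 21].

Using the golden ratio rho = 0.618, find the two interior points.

Golden section search on [-4, 21].
Golden ratio rho = 0.618 (approx).
Interior points:
  x_1 = -4 + (1-0.618)*25 = 5.5500
  x_2 = -4 + 0.618*25 = 11.4500
Compare f(x_1) and f(x_2) to determine which subinterval to keep.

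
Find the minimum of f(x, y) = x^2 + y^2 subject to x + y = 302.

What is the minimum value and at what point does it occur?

Substitute y = 302 - x into f(x,y) = x^2 + y^2:
g(x) = x^2 + (302 - x)^2 = 2x^2 - 604x + 91204
g'(x) = 4x - 604 = 0  =>  x = 151
y = 302 - 151 = 151
Minimum value = 151^2 + 151^2 = 45602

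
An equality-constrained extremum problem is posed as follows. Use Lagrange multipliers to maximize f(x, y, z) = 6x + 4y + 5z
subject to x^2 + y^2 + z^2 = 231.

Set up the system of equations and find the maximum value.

Lagrange conditions: 6 = 2*lambda*x, 4 = 2*lambda*y, 5 = 2*lambda*z
So x:6 = y:4 = z:5, i.e. x = 6t, y = 4t, z = 5t
Constraint: t^2*(6^2 + 4^2 + 5^2) = 231
  t^2 * 77 = 231  =>  t = sqrt(3)
Maximum = 6*6t + 4*4t + 5*5t = 77*sqrt(3) = sqrt(17787)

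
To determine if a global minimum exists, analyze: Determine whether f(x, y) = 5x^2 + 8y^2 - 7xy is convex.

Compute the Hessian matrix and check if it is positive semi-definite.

f(x,y) = 5x^2 + 8y^2 - 7xy
Hessian H = [[10, -7], [-7, 16]]
trace(H) = 26, det(H) = 111
Eigenvalues: (26 +/- sqrt(232)) / 2 = 20.62, 5.384
Since both eigenvalues > 0, f is convex.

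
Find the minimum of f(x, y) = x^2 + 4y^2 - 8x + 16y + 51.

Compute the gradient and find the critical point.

f(x,y) = x^2 + 4y^2 - 8x + 16y + 51
df/dx = 2x + (-8) = 0  =>  x = 4
df/dy = 8y + (16) = 0  =>  y = -2
f(4, -2) = 1*(4)^2 + 4*(-2)^2 + -8*(4) + 16*(-2) + 51 = 19
Hessian is diagonal with entries 2, 8 > 0, so this is a minimum.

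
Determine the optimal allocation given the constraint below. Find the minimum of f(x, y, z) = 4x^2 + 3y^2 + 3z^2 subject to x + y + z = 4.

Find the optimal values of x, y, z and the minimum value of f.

Using Lagrange multipliers on f = 4x^2 + 3y^2 + 3z^2 with constraint x + y + z = 4:
Conditions: 2*4*x = lambda, 2*3*y = lambda, 2*3*z = lambda
So x = lambda/8, y = lambda/6, z = lambda/6
Substituting into constraint: lambda * (11/24) = 4
lambda = 96/11
x = 12/11, y = 16/11, z = 16/11
Minimum value = 192/11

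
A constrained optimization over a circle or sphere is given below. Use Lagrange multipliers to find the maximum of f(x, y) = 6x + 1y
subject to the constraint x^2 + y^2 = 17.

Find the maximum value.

Set up Lagrange conditions: grad f = lambda * grad g
  6 = 2*lambda*x
  1 = 2*lambda*y
From these: x/y = 6/1, so x = 6t, y = 1t for some t.
Substitute into constraint: (6t)^2 + (1t)^2 = 17
  t^2 * 37 = 17
  t = sqrt(17/37)
Maximum = 6*x + 1*y = (6^2 + 1^2)*t = 37 * sqrt(17/37) = sqrt(629)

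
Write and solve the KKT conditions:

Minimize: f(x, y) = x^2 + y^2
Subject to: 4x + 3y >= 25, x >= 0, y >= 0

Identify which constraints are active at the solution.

KKT conditions for min x^2 + y^2 s.t. 4x + 3y >= 25, x >= 0, y >= 0:
Stationarity: 2x = mu*4 + mu_x, 2y = mu*3 + mu_y, with mu, mu_x, mu_y >= 0
Complementary slackness: mu*(4x + 3y - 25) = 0, mu_x*x = 0, mu_y*y = 0
(0, 0) is infeasible (4*0 + 3*0 < 25), so if mu = 0 stationarity would force x = mu_x/2 >= 0, y = mu_y/2 >= 0 with mu_x*x = mu_y*y = 0, i.e. x = y = 0: contradiction. Hence mu > 0 and 4x + 3y = 25 is active.
Try x > 0, y > 0 (so mu_x = mu_y = 0): x = 4*mu/2, y = 3*mu/2
Substitute: 4*(4*mu/2) + 3*(3*mu/2) = 25
  mu*25/2 = 25 => mu = 2
x* = 4 > 0, y* = 3 > 0, consistent with mu_x = mu_y = 0.
f is convex and the constraints are linear, so this KKT point is the global minimum.
f* = 25
Active constraints: 4x + 3y >= 25 (holds with equality, mu = 2 > 0); x >= 0 and y >= 0 are inactive (mu_x = mu_y = 0).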